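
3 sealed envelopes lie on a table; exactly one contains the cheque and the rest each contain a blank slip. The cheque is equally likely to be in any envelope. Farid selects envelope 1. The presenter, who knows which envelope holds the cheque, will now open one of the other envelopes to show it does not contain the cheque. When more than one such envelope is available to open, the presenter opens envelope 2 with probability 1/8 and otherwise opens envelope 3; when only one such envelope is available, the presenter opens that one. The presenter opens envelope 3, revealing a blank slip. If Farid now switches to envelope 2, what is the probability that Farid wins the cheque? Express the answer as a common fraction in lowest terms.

Apply Bayes' rule, conditioning on where the cheque actually is.
If it is in envelope 1 (prior 1/3): envelope 2 is available but not opened, probability 7/8; weight (1/3)·(7/8) = 7/24.
If it is in envelope 2 (prior 1/3): only envelope 3 is available, probability 1; weight (1/3)·1 = 1/3.
If it is in envelope 3 (prior 1/3): the presenter opened envelope 3, so this case is ruled out; weight (1/3)·0 = 0.
The weights sum to 5/8.
So P(the cheque in envelope 2 | the presenter opened envelope 3) = (1/3) / (5/8) = 8/15.

8/15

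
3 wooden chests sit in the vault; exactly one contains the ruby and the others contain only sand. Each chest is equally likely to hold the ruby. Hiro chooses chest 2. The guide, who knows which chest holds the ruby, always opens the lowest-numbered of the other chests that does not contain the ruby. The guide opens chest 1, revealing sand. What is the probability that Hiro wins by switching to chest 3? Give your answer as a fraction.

Condition on the true location of the ruby.
If it is in chest 1 (prior 1/3): the guide opened chest 1, so this case is ruled out; weight (1/3)·0 = 0.
If it is in either of chests 2 and 3 (prior 1/3 each): chest 1 is the lowest-numbered option available, probability 1; weight (1/3)·1 = 1/3 each.
The weights sum to 2/3.
So P(the ruby in chest 3 | the guide opened chest 1) = (1/3) / (2/3) = 1/2.

1/2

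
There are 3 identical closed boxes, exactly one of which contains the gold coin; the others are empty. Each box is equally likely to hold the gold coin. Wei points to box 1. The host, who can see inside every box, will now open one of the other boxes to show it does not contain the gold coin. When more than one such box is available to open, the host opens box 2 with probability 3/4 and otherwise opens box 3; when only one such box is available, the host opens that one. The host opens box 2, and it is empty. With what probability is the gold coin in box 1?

Condition on the true location of the gold coin.
If it is in box 1 (prior 1/3): box 2 is available, opened with probability 3/4; weight (1/3)·(3/4) = 1/4.
If it is in box 2 (prior 1/3): the host opened box 2, so this case is ruled out; weight (1/3)·0 = 0.
If it is in box 3 (prior 1/3): only box 2 is available, probability 1; weight (1/3)·1 = 1/3.
The weights sum to 7/12.
So P(the gold coin in box 1 | the host opened box 2) = (1/4) / (7/12) = 3/7.

3/7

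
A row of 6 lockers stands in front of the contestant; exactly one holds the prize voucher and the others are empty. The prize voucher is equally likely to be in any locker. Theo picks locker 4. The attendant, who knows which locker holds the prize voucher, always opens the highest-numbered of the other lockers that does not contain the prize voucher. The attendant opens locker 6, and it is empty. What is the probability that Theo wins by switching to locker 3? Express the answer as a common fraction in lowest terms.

1/5

Condition on the true location of the prize voucher.
If it is in any of lockers 1, 2, 3, 4, and 5 (prior 1/6 each): locker 6 is the highest-numbered option available, probability 1; weight (1/6)·1 = 1/6 each.
If it is in locker 6 (prior 1/6): the attendant opened locker 6, so this case is ruled out; weight (1/6)·0 = 0.
The weights sum to 5/6.
So P(the prize voucher in locker 3 | the attendant opened locker 6) = (1/6) / (5/6) = 1/5.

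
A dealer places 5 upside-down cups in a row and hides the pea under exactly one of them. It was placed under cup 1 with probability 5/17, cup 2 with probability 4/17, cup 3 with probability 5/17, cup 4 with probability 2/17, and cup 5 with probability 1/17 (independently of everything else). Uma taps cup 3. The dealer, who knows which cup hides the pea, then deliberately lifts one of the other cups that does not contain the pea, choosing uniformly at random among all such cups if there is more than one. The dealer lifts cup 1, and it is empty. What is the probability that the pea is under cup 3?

Apply Bayes' rule, conditioning on where the pea actually is.
If it is under cup 1 (prior 5/17): the dealer opened cup 1, so this case is ruled out; weight (5/17)·0 = 0.
If it is under cup 2 (prior 4/17): the dealer has 3 equally likely choices, so probability 1/3; weight (4/17)·(1/3) = 4/51.
If it is under cup 3 (prior 5/17): the dealer has 4 equally likely choices, so probability 1/4; weight (5/17)·(1/4) = 5/68.
If it is under cup 4 (prior 2/17): the dealer has 3 equally likely choices, so probability 1/3; weight (2/17)·(1/3) = 2/51.
If it is under cup 5 (prior 1/17): the dealer has 3 equally likely choices, so probability 1/3; weight (1/17)·(1/3) = 1/51.
The weights sum to 43/204.
So P(the pea under cup 3 | the dealer opened cup 1) = (5/68) / (43/204) = 15/43.

15/43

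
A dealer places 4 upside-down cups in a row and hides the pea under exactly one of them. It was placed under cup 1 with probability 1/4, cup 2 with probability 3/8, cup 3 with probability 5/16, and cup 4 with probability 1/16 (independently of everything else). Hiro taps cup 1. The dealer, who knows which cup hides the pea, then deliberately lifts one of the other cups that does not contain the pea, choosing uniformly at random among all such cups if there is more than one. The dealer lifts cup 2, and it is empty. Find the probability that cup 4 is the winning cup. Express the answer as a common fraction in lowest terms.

Apply Bayes' rule, conditioning on where the pea actually is.
If it is under cup 1 (prior 1/4): the dealer has 3 equally likely choices, so probability 1/3; weight (1/4)·(1/3) = 1/12.
If it is under cup 2 (prior 3/8): the dealer opened cup 2, so this case is ruled out; weight (3/8)·0 = 0.
If it is under cup 3 (prior 5/16): the dealer has 2 equally likely choices, so probability 1/2; weight (5/16)·(1/2) = 5/32.
If it is under cup 4 (prior 1/16): the dealer has 2 equally likely choices, so probability 1/2; weight (1/16)·(1/2) = 1/32.
The weights sum to 13/48.
So P(the pea under cup 4 | the dealer opened cup 2) = (1/32) / (13/48) = 3/26.

3/26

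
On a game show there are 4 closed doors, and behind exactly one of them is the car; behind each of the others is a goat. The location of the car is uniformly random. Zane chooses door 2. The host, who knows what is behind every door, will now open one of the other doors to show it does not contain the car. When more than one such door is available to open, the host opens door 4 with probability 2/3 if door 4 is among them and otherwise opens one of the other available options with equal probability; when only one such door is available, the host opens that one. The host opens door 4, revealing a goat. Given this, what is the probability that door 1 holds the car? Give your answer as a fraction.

Condition on the true location of the car.
If it is behind any of doors 1, 2, and 3 (prior 1/4 each): door 4 is available, opened with probability 2/3; weight (1/4)·(2/3) = 1/6 each.
If it is behind door 4 (prior 1/4): the host opened door 4, so this case is ruled out; weight (1/4)·0 = 0.
The weights sum to 1/2.
So P(the car behind door 1 | the host opened door 4) = (1/6) / (1/2) = 1/3.

1/3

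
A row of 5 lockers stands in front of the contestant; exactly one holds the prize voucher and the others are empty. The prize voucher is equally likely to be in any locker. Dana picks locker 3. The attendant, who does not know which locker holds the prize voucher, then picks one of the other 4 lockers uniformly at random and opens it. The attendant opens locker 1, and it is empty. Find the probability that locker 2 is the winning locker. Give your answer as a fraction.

Consider each possible location of the prize voucher in turn.
If it is in locker 1 (prior 1/5): the attendant opened locker 1, so this case is ruled out; weight (1/5)·0 = 0.
If it is in any of lockers 2, 3, 4, and 5 (prior 1/5 each): the attendant picks locker 1 with probability 1/4 regardless, and it is not the prize; weight (1/5)·(1/4) = 1/20 each.
The weights sum to 1/5.
So P(the prize voucher in locker 2 | the attendant opened locker 1) = (1/20) / (1/5) = 1/4.

1/4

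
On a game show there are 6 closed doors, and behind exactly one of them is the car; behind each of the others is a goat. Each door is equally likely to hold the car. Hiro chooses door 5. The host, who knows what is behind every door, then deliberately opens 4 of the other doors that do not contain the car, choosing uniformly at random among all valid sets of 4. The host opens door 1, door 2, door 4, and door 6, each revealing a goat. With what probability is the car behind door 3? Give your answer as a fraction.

Consider each possible location of the car in turn.
If it is behind any of doors 1, 2, 4, and 6 (prior 1/6 each): that door was opened and seen not to hold the prize — ruled out; weight (1/6)·0 = 0 each.
If it is behind door 3 (prior 1/6): the host has no choice, probability 1; weight (1/6)·1 = 1/6.
If it is behind door 5 (prior 1/6): the host has 5 equally likely choices, so probability 1/5; weight (1/6)·(1/5) = 1/30.
The weights sum to 1/5.
So P(the car behind door 3 | the host opened door 1, door 2, door 4, and door 6) = (1/6) / (1/5) = 5/6.

5/6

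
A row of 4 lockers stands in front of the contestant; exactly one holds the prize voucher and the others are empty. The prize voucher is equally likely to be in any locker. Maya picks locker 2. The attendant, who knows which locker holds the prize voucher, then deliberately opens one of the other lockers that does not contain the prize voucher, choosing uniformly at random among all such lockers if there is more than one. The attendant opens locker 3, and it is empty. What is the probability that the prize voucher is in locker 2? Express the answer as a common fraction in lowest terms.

Consider each possible location of the prize voucher in turn.
If it is in either of lockers 1 and 4 (prior 1/4 each): the attendant has 2 equally likely choices, so probability 1/2; weight (1/4)·(1/2) = 1/8 each.
If it is in locker 2 (prior 1/4): the attendant has 3 equally likely choices, so probability 1/3; weight (1/4)·(1/3) = 1/12.
If it is in locker 3 (prior 1/4): the attendant opened locker 3, so this case is ruled out; weight (1/4)·0 = 0.
The weights sum to 1/3.
So P(the prize voucher in locker 2 | the attendant opened locker 3) = (1/12) / (1/3) = 1/4.

1/4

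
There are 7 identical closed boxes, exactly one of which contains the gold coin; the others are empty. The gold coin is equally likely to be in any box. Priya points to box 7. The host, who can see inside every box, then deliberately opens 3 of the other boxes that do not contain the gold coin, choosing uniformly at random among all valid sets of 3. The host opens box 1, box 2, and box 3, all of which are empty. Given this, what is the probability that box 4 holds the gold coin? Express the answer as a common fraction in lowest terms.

Condition on the true location of the gold coin.
If it is in any of boxes 1, 2, and 3 (prior 1/7 each): that box was opened and seen not to hold the prize — ruled out; weight (1/7)·0 = 0 each.
If it is in any of boxes 4, 5, and 6 (prior 1/7 each): the host has 10 equally likely choices, so probability 1/10; weight (1/7)·(1/10) = 1/70 each.
If it is in box 7 (prior 1/7): the host has 20 equally likely choices, so probability 1/20; weight (1/7)·(1/20) = 1/140.
The weights sum to 1/20.
So P(the gold coin in box 4 | the host opened box 1, box 2, and box 3) = (1/70) / (1/20) = 2/7.

2/7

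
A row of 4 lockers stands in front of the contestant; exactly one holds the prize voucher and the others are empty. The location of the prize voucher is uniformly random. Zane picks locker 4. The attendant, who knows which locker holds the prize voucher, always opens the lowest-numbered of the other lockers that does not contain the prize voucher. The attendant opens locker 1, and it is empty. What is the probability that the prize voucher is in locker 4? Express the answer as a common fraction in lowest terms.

Apply Bayes' rule, conditioning on where the prize voucher actually is.
If it is in locker 1 (prior 1/4): the attendant opened locker 1, so this case is ruled out; weight (1/4)·0 = 0.
If it is in any of lockers 2, 3, and 4 (prior 1/4 each): locker 1 is the lowest-numbered option available, probability 1; weight (1/4)·1 = 1/4 each.
The weights sum to 3/4.
So P(the prize voucher in locker 4 | the attendant opened locker 1) = (1/4) / (3/4) = 1/3.

1/3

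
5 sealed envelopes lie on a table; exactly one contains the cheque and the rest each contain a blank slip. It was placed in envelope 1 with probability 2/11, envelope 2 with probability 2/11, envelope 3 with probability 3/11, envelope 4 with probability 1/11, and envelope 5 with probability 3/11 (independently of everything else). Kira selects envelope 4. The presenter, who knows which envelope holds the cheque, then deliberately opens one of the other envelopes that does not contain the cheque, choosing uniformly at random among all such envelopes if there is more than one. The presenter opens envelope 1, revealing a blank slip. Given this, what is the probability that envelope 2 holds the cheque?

Condition on the true location of the cheque.
If it is in envelope 1 (prior 2/11): the presenter opened envelope 1, so this case is ruled out; weight (2/11)·0 = 0.
If it is in envelope 2 (prior 2/11): the presenter has 3 equally likely choices, so probability 1/3; weight (2/11)·(1/3) = 2/33.
If it is in either of envelopes 3 and 5 (prior 3/11 each): the presenter has 3 equally likely choices, so probability 1/3; weight (3/11)·(1/3) = 1/11 each.
If it is in envelope 4 (prior 1/11): the presenter has 4 equally likely choices, so probability 1/4; weight (1/11)·(1/4) = 1/44.
The weights sum to 35/132.
So P(the cheque in envelope 2 | the presenter opened envelope 1) = (2/33) / (35/132) = 8/35.

8/35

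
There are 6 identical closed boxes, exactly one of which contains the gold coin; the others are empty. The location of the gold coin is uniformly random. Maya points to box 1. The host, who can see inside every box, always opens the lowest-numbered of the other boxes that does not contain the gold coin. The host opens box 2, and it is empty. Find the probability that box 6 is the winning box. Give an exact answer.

1/5

Condition on the true location of the gold coin.
If it is in any of boxes 1, 3, 4, 5, and 6 (prior 1/6 each): box 2 is the lowest-numbered option available, probability 1; weight (1/6)·1 = 1/6 each.
If it is in box 2 (prior 1/6): the host opened box 2, so this case is ruled out; weight (1/6)·0 = 0.
The weights sum to 5/6.
So P(the gold coin in box 6 | the host opened box 2) = (1/6) / (5/6) = 1/5.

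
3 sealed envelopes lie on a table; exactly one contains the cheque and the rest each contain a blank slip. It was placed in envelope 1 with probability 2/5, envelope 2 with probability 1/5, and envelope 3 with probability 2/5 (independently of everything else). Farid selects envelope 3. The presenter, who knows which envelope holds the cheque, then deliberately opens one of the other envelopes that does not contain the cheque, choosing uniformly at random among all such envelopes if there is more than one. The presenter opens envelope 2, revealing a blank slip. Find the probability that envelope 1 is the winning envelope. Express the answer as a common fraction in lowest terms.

Condition on the true location of the cheque.
If it is in envelope 1 (prior 2/5): the presenter has no choice, probability 1; weight (2/5)·1 = 2/5.
If it is in envelope 2 (prior 1/5): the presenter opened envelope 2, so this case is ruled out; weight (1/5)·0 = 0.
If it is in envelope 3 (prior 2/5): the presenter has 2 equally likely choices, so probability 1/2; weight (2/5)·(1/2) = 1/5.
The weights sum to 3/5.
So P(the cheque in envelope 1 | the presenter opened envelope 2) = (2/5) / (3/5) = 2/3.

2/3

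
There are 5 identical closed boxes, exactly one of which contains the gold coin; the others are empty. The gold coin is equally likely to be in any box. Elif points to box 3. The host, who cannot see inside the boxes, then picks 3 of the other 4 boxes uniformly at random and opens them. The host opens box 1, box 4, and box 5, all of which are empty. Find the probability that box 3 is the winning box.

1/2

Apply Bayes' rule, conditioning on where the gold coin actually is.
If it is in any of boxes 1, 4, and 5 (prior 1/5 each): that box was opened and seen not to hold the prize — ruled out; weight (1/5)·0 = 0 each.
If it is in either of boxes 2 and 3 (prior 1/5 each): the host picks exactly this set with probability 1/4 regardless, and none is the prize; weight (1/5)·(1/4) = 1/20 each.
The weights sum to 1/10.
So P(the gold coin in box 3 | the host opened box 1, box 4, and box 5) = (1/20) / (1/10) = 1/2.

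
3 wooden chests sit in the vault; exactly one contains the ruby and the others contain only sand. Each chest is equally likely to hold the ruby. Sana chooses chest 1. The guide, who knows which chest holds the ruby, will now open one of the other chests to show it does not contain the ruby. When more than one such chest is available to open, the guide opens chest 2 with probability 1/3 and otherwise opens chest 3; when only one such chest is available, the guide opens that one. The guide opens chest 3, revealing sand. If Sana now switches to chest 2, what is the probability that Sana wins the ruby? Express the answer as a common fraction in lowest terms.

3/5

Apply Bayes' rule, conditioning on where the ruby actually is.
If it is in chest 1 (prior 1/3): chest 2 is available but not opened, probability 2/3; weight (1/3)·(2/3) = 2/9.
If it is in chest 2 (prior 1/3): only chest 3 is available, probability 1; weight (1/3)·1 = 1/3.
If it is in chest 3 (prior 1/3): the guide opened chest 3, so this case is ruled out; weight (1/3)·0 = 0.
The weights sum to 5/9.
So P(the ruby in chest 2 | the guide opened chest 3) = (1/3) / (5/9) = 3/5.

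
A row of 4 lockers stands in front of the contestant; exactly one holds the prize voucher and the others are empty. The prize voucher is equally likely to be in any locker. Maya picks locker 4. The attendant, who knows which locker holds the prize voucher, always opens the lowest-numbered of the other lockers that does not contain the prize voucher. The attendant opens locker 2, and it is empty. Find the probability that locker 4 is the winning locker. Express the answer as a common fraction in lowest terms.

0

Consider each possible location of the prize voucher in turn.
If it is in locker 1 (prior 1/4): locker 2 is the lowest-numbered option available, probability 1; weight (1/4)·1 = 1/4.
If it is in locker 2 (prior 1/4): the attendant opened locker 2, so this case is ruled out; weight (1/4)·0 = 0.
If it is in either of lockers 3 and 4 (prior 1/4 each): the attendant would have opened locker 1 instead, probability 0; weight (1/4)·0 = 0 each.
The weights sum to 1/4.
So P(the prize voucher in locker 4 | the attendant opened locker 2) = 0 / (1/4) = 0.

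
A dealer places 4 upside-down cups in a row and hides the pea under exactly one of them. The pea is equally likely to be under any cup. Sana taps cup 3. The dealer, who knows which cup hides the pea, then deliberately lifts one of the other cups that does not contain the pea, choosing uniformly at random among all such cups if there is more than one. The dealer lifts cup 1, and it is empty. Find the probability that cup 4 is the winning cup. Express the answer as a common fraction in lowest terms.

3/8

Consider each possible location of the pea in turn.
If it is under cup 1 (prior 1/4): the dealer opened cup 1, so this case is ruled out; weight (1/4)·0 = 0.
If it is under either of cups 2 and 4 (prior 1/4 each): the dealer has 2 equally likely choices, so probability 1/2; weight (1/4)·(1/2) = 1/8 each.
If it is under cup 3 (prior 1/4): the dealer has 3 equally likely choices, so probability 1/3; weight (1/4)·(1/3) = 1/12.
The weights sum to 1/3.
So P(the pea under cup 4 | the dealer opened cup 1) = (1/8) / (1/3) = 3/8.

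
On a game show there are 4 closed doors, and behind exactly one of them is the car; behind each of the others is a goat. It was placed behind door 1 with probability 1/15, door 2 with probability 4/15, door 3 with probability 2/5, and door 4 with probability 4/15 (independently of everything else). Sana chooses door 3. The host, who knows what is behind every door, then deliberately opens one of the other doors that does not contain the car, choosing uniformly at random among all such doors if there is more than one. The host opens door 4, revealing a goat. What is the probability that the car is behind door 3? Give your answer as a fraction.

4/9

Apply Bayes' rule, conditioning on where the car actually is.
If it is behind door 1 (prior 1/15): the host has 2 equally likely choices, so probability 1/2; weight (1/15)·(1/2) = 1/30.
If it is behind door 2 (prior 4/15): the host has 2 equally likely choices, so probability 1/2; weight (4/15)·(1/2) = 2/15.
If it is behind door 3 (prior 2/5): the host has 3 equally likely choices, so probability 1/3; weight (2/5)·(1/3) = 2/15.
If it is behind door 4 (prior 4/15): the host opened door 4, so this case is ruled out; weight (4/15)·0 = 0.
The weights sum to 3/10.
So P(the car behind door 3 | the host opened door 4) = (2/15) / (3/10) = 4/9.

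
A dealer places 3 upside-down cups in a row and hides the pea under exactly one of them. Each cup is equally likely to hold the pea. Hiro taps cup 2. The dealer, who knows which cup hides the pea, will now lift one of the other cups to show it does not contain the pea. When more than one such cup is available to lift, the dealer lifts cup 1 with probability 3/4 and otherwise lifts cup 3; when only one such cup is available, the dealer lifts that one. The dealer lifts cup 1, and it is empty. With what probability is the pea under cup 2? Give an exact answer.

Consider each possible location of the pea in turn.
If it is under cup 1 (prior 1/3): the dealer opened cup 1, so this case is ruled out; weight (1/3)·0 = 0.
If it is under cup 2 (prior 1/3): cup 1 is available, opened with probability 3/4; weight (1/3)·(3/4) = 1/4.
If it is under cup 3 (prior 1/3): only cup 1 is available, probability 1; weight (1/3)·1 = 1/3.
The weights sum to 7/12.
So P(the pea under cup 2 | the dealer opened cup 1) = (1/4) / (7/12) = 3/7.

3/7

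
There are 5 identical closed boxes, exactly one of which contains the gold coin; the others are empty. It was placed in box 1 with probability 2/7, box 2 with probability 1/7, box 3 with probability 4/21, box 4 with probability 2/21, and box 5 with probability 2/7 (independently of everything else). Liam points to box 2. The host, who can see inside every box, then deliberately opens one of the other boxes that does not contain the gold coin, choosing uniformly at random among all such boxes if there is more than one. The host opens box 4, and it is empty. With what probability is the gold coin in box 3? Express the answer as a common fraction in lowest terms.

Consider each possible location of the gold coin in turn.
If it is in either of boxes 1 and 5 (prior 2/7 each): the host has 3 equally likely choices, so probability 1/3; weight (2/7)·(1/3) = 2/21 each.
If it is in box 2 (prior 1/7): the host has 4 equally likely choices, so probability 1/4; weight (1/7)·(1/4) = 1/28.
If it is in box 3 (prior 4/21): the host has 3 equally likely choices, so probability 1/3; weight (4/21)·(1/3) = 4/63.
If it is in box 4 (prior 2/21): the host opened box 4, so this case is ruled out; weight (2/21)·0 = 0.
The weights sum to 73/252.
So P(the gold coin in box 3 | the host opened box 4) = (4/63) / (73/252) = 16/73.

16/73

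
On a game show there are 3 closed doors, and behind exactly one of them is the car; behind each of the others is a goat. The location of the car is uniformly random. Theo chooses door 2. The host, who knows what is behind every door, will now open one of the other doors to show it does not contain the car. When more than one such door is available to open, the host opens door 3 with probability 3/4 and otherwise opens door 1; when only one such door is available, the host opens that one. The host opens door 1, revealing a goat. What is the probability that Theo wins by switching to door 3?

Condition on the true location of the car.
If it is behind door 1 (prior 1/3): the host opened door 1, so this case is ruled out; weight (1/3)·0 = 0.
If it is behind door 2 (prior 1/3): door 3 is available but not opened, probability 1/4; weight (1/3)·(1/4) = 1/12.
If it is behind door 3 (prior 1/3): only door 1 is available, probability 1; weight (1/3)·1 = 1/3.
The weights sum to 5/12.
So P(the car behind door 3 | the host opened door 1) = (1/3) / (5/12) = 4/5.

4/5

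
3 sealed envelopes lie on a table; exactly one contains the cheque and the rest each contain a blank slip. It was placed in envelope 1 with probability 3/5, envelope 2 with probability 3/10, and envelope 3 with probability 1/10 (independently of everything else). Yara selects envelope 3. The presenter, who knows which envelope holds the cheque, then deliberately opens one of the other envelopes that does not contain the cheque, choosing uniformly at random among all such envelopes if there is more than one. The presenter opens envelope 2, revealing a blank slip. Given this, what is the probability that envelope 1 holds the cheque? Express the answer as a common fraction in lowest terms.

Condition on the true location of the cheque.
If it is in envelope 1 (prior 3/5): the presenter has no choice, probability 1; weight (3/5)·1 = 3/5.
If it is in envelope 2 (prior 3/10): the presenter opened envelope 2, so this case is ruled out; weight (3/10)·0 = 0.
If it is in envelope 3 (prior 1/10): the presenter has 2 equally likely choices, so probability 1/2; weight (1/10)·(1/2) = 1/20.
The weights sum to 13/20.
So P(the cheque in envelope 1 | the presenter opened envelope 2) = (3/5) / (13/20) = 12/13.

12/13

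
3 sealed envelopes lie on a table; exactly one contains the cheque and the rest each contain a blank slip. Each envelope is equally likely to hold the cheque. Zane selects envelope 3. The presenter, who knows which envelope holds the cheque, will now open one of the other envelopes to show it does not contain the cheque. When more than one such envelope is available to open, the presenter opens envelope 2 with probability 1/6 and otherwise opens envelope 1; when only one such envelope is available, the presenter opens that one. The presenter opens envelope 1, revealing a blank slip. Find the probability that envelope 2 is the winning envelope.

6/11

Condition on the true location of the cheque.
If it is in envelope 1 (prior 1/3): the presenter opened envelope 1, so this case is ruled out; weight (1/3)·0 = 0.
If it is in envelope 2 (prior 1/3): only envelope 1 is available, probability 1; weight (1/3)·1 = 1/3.
If it is in envelope 3 (prior 1/3): envelope 2 is available but not opened, probability 5/6; weight (1/3)·(5/6) = 5/18.
The weights sum to 11/18.
So P(the cheque in envelope 2 | the presenter opened envelope 1) = (1/3) / (11/18) = 6/11.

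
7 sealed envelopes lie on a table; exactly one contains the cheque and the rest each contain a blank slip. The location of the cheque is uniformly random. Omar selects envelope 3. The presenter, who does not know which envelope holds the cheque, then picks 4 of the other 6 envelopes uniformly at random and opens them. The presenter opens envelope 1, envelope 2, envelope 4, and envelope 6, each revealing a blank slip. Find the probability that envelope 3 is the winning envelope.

Condition on the true location of the cheque.
If it is in any of envelopes 1, 2, 4, and 6 (prior 1/7 each): that envelope was opened and seen not to hold the prize — ruled out; weight (1/7)·0 = 0 each.
If it is in any of envelopes 3, 5, and 7 (prior 1/7 each): the presenter picks exactly this set with probability 1/15 regardless, and none is the prize; weight (1/7)·(1/15) = 1/105 each.
The weights sum to 1/35.
So P(the cheque in envelope 3 | the presenter opened envelope 1, envelope 2, envelope 4, and envelope 6) = (1/105) / (1/35) = 1/3.

1/3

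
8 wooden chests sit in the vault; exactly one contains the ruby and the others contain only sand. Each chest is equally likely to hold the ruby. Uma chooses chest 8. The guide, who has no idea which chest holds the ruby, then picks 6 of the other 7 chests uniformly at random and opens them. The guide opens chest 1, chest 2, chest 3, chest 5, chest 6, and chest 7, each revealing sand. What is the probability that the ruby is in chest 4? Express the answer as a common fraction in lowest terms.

Because the guide chose which chests to open without knowing where the ruby is, the choice is independent of the prize location. Learning that none of the 6 opened chests holds the ruby simply rules out those 6 locations and leaves the remaining 2 chests still equally likely by symmetry.
So P(the ruby in chest 4) = 1/2.

1/2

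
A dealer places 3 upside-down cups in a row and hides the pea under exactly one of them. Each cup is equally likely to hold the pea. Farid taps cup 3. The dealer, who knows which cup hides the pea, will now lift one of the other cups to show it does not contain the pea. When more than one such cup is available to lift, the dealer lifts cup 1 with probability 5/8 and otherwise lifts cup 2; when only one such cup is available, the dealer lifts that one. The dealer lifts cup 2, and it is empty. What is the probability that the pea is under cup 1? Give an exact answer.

Consider each possible location of the pea in turn.
If it is under cup 1 (prior 1/3): only cup 2 is available, probability 1; weight (1/3)·1 = 1/3.
If it is under cup 2 (prior 1/3): the dealer opened cup 2, so this case is ruled out; weight (1/3)·0 = 0.
If it is under cup 3 (prior 1/3): cup 1 is available but not opened, probability 3/8; weight (1/3)·(3/8) = 1/8.
The weights sum to 11/24.
So P(the pea under cup 1 | the dealer opened cup 2) = (1/3) / (11/24) = 8/11.

8/11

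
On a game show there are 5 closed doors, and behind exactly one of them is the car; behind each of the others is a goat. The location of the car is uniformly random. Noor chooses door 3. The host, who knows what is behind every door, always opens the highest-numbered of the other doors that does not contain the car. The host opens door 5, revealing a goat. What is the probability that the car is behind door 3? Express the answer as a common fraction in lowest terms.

Consider each possible location of the car in turn.
If it is behind any of doors 1, 2, 3, and 4 (prior 1/5 each): door 5 is the highest-numbered option available, probability 1; weight (1/5)·1 = 1/5 each.
If it is behind door 5 (prior 1/5): the host opened door 5, so this case is ruled out; weight (1/5)·0 = 0.
The weights sum to 4/5.
So P(the car behind door 3 | the host opened door 5) = (1/5) / (4/5) = 1/4.

1/4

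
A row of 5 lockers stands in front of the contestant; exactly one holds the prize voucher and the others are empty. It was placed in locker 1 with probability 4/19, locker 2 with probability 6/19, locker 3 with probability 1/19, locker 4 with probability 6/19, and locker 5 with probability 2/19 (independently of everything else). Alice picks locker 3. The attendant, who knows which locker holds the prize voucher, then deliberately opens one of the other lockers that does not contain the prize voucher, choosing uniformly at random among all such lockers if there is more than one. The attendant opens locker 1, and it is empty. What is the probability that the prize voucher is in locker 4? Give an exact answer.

24/59

Condition on the true location of the prize voucher.
If it is in locker 1 (prior 4/19): the attendant opened locker 1, so this case is ruled out; weight (4/19)·0 = 0.
If it is in either of lockers 2 and 4 (prior 6/19 each): the attendant has 3 equally likely choices, so probability 1/3; weight (6/19)·(1/3) = 2/19 each.
If it is in locker 3 (prior 1/19): the attendant has 4 equally likely choices, so probability 1/4; weight (1/19)·(1/4) = 1/76.
If it is in locker 5 (prior 2/19): the attendant has 3 equally likely choices, so probability 1/3; weight (2/19)·(1/3) = 2/57.
The weights sum to 59/228.
So P(the prize voucher in locker 4 | the attendant opened locker 1) = (2/19) / (59/228) = 24/59.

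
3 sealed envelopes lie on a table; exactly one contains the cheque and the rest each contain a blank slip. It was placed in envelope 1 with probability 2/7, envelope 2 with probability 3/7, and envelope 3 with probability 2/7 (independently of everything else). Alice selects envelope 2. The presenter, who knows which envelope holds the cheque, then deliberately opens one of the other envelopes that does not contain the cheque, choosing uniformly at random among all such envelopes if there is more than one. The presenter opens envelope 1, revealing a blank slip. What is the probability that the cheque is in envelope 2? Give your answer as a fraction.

3/7

Apply Bayes' rule, conditioning on where the cheque actually is.
If it is in envelope 1 (prior 2/7): the presenter opened envelope 1, so this case is ruled out; weight (2/7)·0 = 0.
If it is in envelope 2 (prior 3/7): the presenter has 2 equally likely choices, so probability 1/2; weight (3/7)·(1/2) = 3/14.
If it is in envelope 3 (prior 2/7): the presenter has no choice, probability 1; weight (2/7)·1 = 2/7.
The weights sum to 1/2.
So P(the cheque in envelope 2 | the presenter opened envelope 1) = (3/14) / (1/2) = 3/7.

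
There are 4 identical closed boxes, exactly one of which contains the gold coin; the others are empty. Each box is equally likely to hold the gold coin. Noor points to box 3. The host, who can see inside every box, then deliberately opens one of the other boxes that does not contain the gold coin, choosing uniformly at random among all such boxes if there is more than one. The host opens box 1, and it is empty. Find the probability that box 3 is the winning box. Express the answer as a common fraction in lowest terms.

Consider each possible location of the gold coin in turn.
If it is in box 1 (prior 1/4): the host opened box 1, so this case is ruled out; weight (1/4)·0 = 0.
If it is in either of boxes 2 and 4 (prior 1/4 each): the host has 2 equally likely choices, so probability 1/2; weight (1/4)·(1/2) = 1/8 each.
If it is in box 3 (prior 1/4): the host has 3 equally likely choices, so probability 1/3; weight (1/4)·(1/3) = 1/12.
The weights sum to 1/3.
So P(the gold coin in box 3 | the host opened box 1) = (1/12) / (1/3) = 1/4.

1/4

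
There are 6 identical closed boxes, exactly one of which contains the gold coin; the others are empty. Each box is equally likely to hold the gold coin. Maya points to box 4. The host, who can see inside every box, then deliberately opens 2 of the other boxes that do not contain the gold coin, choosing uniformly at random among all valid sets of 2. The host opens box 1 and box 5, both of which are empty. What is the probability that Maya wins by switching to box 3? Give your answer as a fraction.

5/18

Apply Bayes' rule, conditioning on where the gold coin actually is.
If it is in either of boxes 1 and 5 (prior 1/6 each): that box was opened and seen not to hold the prize — ruled out; weight (1/6)·0 = 0 each.
If it is in any of boxes 2, 3, and 6 (prior 1/6 each): the host has 6 equally likely choices, so probability 1/6; weight (1/6)·(1/6) = 1/36 each.
If it is in box 4 (prior 1/6): the host has 10 equally likely choices, so probability 1/10; weight (1/6)·(1/10) = 1/60.
The weights sum to 1/10.
So P(the gold coin in box 3 | the host opened box 1 and box 5) = (1/36) / (1/10) = 5/18.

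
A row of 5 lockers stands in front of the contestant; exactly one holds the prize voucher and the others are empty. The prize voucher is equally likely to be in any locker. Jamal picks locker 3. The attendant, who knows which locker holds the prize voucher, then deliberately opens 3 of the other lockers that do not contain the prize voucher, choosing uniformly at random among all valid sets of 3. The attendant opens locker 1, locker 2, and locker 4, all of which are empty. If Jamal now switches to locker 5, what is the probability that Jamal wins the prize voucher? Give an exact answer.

4/5

Condition on the true location of the prize voucher.
If it is in any of lockers 1, 2, and 4 (prior 1/5 each): that locker was opened and seen not to hold the prize — ruled out; weight (1/5)·0 = 0 each.
If it is in locker 3 (prior 1/5): the attendant has 4 equally likely choices, so probability 1/4; weight (1/5)·(1/4) = 1/20.
If it is in locker 5 (prior 1/5): the attendant has no choice, probability 1; weight (1/5)·1 = 1/5.
The weights sum to 1/4.
So P(the prize voucher in locker 5 | the attendant opened locker 1, locker 2, and locker 4) = (1/5) / (1/4) = 4/5.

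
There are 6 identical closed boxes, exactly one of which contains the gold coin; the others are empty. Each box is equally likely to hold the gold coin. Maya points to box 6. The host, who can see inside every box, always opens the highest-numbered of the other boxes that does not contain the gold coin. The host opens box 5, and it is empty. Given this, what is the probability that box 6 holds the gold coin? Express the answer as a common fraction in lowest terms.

1/5

Condition on the true location of the gold coin.
If it is in any of boxes 1, 2, 3, 4, and 6 (prior 1/6 each): box 5 is the highest-numbered option available, probability 1; weight (1/6)·1 = 1/6 each.
If it is in box 5 (prior 1/6): the host opened box 5, so this case is ruled out; weight (1/6)·0 = 0.
The weights sum to 5/6.
So P(the gold coin in box 6 | the host opened box 5) = (1/6) / (5/6) = 1/5.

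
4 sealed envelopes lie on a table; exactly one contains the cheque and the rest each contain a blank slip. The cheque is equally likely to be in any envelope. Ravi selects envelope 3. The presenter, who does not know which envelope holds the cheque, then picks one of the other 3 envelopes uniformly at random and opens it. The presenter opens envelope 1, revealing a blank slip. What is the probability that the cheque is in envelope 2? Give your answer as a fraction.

1/3

Consider each possible location of the cheque in turn.
If it is in envelope 1 (prior 1/4): the presenter opened envelope 1, so this case is ruled out; weight (1/4)·0 = 0.
If it is in any of envelopes 2, 3, and 4 (prior 1/4 each): the presenter picks envelope 1 with probability 1/3 regardless, and it is not the prize; weight (1/4)·(1/3) = 1/12 each.
The weights sum to 1/4.
So P(the cheque in envelope 2 | the presenter opened envelope 1) = (1/12) / (1/4) = 1/3.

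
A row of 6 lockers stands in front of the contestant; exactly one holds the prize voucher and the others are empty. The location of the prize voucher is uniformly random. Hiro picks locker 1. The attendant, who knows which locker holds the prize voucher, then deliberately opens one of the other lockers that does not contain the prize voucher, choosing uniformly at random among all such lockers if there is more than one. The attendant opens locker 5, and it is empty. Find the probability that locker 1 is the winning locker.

1/6

Apply Bayes' rule, conditioning on where the prize voucher actually is.
If it is in locker 1 (prior 1/6): the attendant has 5 equally likely choices, so probability 1/5; weight (1/6)·(1/5) = 1/30.
If it is in any of lockers 2, 3, 4, and 6 (prior 1/6 each): the attendant has 4 equally likely choices, so probability 1/4; weight (1/6)·(1/4) = 1/24 each.
If it is in locker 5 (prior 1/6): the attendant opened locker 5, so this case is ruled out; weight (1/6)·0 = 0.
The weights sum to 1/5.
So P(the prize voucher in locker 1 | the attendant opened locker 5) = (1/30) / (1/5) = 1/6.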